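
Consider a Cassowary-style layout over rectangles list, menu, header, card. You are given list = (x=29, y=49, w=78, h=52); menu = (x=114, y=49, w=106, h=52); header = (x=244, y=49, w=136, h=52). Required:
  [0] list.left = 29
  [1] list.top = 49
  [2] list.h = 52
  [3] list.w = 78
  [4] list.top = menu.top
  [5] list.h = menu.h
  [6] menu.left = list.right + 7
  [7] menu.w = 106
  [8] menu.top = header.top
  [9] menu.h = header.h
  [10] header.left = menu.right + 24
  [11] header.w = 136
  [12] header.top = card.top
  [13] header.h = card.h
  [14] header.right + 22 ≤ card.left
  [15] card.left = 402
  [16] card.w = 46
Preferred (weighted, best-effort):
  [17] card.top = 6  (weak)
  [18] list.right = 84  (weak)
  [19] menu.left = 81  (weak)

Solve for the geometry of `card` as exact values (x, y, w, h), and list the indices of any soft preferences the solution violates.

card = (x=402, y=49, w=46, h=52)
violated soft preferences: 17, 18, 19

1. card.y = 49  [header.top = card.top]
2. card.h = 52  [header.h = card.h]
3. card.x = 402  [card.left = 402]
4. card.w = 46  [card.w = 46]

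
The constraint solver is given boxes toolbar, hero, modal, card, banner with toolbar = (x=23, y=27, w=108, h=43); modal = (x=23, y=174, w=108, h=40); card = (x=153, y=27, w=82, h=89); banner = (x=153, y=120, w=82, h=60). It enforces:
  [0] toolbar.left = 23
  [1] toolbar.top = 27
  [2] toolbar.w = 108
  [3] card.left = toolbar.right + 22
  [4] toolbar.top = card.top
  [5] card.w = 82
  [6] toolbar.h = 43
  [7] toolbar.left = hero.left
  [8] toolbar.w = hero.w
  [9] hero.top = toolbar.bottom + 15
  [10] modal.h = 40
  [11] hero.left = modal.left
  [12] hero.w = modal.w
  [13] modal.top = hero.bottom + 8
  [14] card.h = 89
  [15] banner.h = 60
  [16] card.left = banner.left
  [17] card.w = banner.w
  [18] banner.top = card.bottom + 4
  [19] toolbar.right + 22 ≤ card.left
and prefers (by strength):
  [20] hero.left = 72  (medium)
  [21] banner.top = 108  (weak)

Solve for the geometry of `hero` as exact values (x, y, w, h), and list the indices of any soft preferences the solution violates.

hero = (x=23, y=85, w=108, h=81)
violated soft preferences: 20, 21

1. hero.x = 23  [toolbar.left = hero.left]
2. hero.w = 108  [toolbar.w = hero.w]
3. hero.y = 85  [hero.top = toolbar.bottom + 15]
4. hero.h = 81  [modal.top = hero.bottom + 8]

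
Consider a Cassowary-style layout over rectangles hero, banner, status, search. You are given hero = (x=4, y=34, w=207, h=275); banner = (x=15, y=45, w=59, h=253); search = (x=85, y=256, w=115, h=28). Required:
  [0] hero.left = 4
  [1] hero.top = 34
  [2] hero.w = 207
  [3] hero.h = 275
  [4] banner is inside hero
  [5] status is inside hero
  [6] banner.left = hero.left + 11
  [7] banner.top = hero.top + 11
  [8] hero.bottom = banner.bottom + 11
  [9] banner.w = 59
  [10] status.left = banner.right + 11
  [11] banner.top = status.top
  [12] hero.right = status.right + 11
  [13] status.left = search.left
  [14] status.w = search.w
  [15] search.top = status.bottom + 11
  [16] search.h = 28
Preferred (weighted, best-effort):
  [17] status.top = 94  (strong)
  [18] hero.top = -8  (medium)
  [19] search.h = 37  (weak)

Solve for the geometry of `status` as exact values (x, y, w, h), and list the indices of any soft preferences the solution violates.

status = (x=85, y=45, w=115, h=200)
violated soft preferences: 17, 18, 19

1. status.x = 85  [status.left = banner.right + 11]
2. status.y = 45  [banner.top = status.top]
3. status.w = 115  [hero.right = status.right + 11]
4. status.h = 200  [search.top = status.bottom + 11]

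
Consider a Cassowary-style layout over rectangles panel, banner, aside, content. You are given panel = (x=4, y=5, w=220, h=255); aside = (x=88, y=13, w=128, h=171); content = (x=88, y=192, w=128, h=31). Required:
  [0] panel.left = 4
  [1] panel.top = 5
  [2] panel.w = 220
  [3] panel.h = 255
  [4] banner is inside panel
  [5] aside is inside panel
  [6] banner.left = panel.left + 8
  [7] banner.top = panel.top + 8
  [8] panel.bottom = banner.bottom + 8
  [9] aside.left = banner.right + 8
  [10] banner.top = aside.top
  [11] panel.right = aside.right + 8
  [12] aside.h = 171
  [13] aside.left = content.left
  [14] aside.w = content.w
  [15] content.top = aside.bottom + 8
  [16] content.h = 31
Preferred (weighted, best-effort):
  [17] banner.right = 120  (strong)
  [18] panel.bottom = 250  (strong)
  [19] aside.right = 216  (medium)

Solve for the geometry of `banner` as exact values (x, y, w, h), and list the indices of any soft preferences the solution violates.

1. banner.x = 12  [banner.left = panel.left + 8]
2. banner.y = 13  [banner.top = panel.top + 8]
3. banner.h = 239  [panel.bottom = banner.bottom + 8]
4. banner.w = 68  [aside.left = banner.right + 8]

banner = (x=12, y=13, w=68, h=239)
violated soft preferences: 17, 18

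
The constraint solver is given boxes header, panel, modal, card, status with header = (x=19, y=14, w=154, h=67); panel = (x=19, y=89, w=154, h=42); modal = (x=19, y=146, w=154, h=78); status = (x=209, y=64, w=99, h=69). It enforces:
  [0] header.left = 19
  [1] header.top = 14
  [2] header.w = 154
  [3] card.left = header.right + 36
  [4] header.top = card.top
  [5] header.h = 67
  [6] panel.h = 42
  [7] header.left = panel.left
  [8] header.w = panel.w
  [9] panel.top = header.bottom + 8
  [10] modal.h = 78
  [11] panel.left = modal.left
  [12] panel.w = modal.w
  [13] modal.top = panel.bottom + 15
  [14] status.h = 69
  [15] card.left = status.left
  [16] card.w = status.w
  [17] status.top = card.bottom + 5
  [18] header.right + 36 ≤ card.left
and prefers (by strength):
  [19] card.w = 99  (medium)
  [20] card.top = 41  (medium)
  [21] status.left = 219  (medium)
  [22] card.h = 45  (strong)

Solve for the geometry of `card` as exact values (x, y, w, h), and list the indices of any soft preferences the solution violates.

card = (x=209, y=14, w=99, h=45)
violated soft preferences: 20, 21

1. card.x = 209  [card.left = header.right + 36]
2. card.y = 14  [header.top = card.top]
3. card.w = 99  [card.w = status.w]
4. card.h = 45  [status.top = card.bottom + 5]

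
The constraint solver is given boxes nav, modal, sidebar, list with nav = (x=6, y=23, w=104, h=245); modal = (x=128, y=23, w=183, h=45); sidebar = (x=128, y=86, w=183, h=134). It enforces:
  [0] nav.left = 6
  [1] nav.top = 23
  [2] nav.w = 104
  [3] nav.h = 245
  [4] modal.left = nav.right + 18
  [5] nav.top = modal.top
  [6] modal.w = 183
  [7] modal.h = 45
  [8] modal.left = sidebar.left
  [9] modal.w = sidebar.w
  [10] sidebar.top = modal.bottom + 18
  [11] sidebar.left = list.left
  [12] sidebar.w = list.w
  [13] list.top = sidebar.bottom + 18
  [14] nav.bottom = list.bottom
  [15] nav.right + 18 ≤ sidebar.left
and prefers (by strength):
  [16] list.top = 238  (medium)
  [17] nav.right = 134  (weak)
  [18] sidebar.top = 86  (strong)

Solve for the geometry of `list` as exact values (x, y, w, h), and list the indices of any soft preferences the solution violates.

1. list.x = 128  [sidebar.left = list.left]
2. list.w = 183  [sidebar.w = list.w]
3. list.y = 238  [list.top = sidebar.bottom + 18]
4. list.h = 30  [nav.bottom = list.bottom]

list = (x=128, y=238, w=183, h=30)
violated soft preferences: 17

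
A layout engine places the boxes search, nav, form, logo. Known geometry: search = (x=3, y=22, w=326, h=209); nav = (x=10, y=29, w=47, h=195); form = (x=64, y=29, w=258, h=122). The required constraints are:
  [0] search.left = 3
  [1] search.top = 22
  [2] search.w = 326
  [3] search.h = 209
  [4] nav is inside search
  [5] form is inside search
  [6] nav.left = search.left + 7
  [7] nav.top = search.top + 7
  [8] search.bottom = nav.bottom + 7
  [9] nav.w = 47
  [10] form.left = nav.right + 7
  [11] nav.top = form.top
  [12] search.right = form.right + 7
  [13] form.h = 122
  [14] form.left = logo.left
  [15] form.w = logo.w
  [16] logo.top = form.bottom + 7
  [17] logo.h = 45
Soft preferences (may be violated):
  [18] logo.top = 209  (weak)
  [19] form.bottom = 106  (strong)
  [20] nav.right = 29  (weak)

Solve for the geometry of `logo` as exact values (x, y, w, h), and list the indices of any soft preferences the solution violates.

logo = (x=64, y=158, w=258, h=45)
violated soft preferences: 18, 19, 20

1. logo.x = 64  [form.left = logo.left]
2. logo.w = 258  [form.w = logo.w]
3. logo.y = 158  [logo.top = form.bottom + 7]
4. logo.h = 45  [logo.h = 45]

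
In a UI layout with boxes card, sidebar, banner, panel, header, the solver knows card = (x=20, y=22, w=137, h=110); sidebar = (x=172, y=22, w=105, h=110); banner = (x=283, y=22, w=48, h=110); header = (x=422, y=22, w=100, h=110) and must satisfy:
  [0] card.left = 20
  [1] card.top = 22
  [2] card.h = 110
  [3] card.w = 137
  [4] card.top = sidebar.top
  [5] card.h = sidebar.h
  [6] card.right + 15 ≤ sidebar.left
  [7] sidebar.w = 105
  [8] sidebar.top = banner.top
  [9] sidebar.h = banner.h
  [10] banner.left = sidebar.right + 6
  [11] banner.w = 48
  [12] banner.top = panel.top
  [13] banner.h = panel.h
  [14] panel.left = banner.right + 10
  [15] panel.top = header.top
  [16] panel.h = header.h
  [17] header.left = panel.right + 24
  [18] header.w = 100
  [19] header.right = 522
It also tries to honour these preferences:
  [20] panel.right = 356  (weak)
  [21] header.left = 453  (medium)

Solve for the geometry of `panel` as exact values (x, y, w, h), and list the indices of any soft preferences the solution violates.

panel = (x=341, y=22, w=57, h=110)
violated soft preferences: 20, 21

1. panel.y = 22  [banner.top = panel.top]
2. panel.h = 110  [banner.h = panel.h]
3. panel.x = 341  [panel.left = banner.right + 10]
4. panel.w = 57  [header.left = panel.right + 24]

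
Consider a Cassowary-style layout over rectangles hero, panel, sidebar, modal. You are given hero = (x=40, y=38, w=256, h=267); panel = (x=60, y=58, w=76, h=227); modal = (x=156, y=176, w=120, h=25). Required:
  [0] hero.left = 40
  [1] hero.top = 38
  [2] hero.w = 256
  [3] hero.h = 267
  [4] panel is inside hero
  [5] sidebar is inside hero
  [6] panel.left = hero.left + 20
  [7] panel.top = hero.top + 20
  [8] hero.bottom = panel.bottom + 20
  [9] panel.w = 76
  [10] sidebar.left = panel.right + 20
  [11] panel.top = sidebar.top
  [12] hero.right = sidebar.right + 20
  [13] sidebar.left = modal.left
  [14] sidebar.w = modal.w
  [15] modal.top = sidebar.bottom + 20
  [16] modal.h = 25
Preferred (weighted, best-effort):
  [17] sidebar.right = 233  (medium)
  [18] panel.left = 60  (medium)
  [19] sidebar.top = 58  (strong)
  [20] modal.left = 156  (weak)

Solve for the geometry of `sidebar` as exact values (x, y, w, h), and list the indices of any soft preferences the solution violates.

1. sidebar.x = 156  [sidebar.left = panel.right + 20]
2. sidebar.y = 58  [panel.top = sidebar.top]
3. sidebar.w = 120  [hero.right = sidebar.right + 20]
4. sidebar.h = 98  [modal.top = sidebar.bottom + 20]

sidebar = (x=156, y=58, w=120, h=98)
violated soft preferences: 17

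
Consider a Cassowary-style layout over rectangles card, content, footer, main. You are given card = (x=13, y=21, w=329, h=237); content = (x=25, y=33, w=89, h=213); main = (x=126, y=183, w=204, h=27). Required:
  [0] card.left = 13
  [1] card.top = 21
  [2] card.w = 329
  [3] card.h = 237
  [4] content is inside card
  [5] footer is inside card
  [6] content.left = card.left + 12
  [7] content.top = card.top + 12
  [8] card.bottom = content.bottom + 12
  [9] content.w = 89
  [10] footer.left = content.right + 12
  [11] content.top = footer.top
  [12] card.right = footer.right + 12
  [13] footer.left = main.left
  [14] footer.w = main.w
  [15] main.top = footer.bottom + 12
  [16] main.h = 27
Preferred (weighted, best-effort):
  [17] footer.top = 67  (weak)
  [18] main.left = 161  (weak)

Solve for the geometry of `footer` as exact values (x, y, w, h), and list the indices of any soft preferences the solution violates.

1. footer.x = 126  [footer.left = content.right + 12]
2. footer.y = 33  [content.top = footer.top]
3. footer.w = 204  [card.right = footer.right + 12]
4. footer.h = 138  [main.top = footer.bottom + 12]

footer = (x=126, y=33, w=204, h=138)
violated soft preferences: 17, 18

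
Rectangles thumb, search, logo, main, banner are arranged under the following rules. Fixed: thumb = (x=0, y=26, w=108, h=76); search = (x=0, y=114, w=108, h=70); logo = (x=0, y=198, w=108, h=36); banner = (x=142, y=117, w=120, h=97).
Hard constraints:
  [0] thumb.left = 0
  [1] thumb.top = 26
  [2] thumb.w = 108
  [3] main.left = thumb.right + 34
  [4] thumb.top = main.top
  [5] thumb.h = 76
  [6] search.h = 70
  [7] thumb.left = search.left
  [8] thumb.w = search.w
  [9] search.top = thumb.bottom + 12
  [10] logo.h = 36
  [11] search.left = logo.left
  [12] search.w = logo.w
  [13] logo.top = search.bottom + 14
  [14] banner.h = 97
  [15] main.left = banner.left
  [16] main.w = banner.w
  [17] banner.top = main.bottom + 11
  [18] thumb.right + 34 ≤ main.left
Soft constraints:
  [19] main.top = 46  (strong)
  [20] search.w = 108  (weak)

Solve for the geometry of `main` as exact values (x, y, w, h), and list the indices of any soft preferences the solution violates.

1. main.x = 142  [main.left = thumb.right + 34]
2. main.y = 26  [thumb.top = main.top]
3. main.w = 120  [main.w = banner.w]
4. main.h = 80  [banner.top = main.bottom + 11]

main = (x=142, y=26, w=120, h=80)
violated soft preferences: 19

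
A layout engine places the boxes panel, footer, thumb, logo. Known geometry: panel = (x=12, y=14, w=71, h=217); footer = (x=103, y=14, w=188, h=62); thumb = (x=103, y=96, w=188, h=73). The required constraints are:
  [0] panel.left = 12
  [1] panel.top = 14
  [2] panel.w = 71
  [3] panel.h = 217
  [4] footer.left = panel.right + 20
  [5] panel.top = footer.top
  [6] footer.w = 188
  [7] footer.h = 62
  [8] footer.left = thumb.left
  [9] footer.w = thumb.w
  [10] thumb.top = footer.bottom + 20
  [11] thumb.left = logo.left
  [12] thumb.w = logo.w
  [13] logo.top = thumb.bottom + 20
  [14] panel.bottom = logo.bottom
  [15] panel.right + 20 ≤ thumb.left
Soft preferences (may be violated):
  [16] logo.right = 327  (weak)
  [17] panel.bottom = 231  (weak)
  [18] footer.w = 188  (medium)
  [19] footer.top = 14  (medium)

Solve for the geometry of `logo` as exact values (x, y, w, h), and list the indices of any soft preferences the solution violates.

1. logo.x = 103  [thumb.left = logo.left]
2. logo.w = 188  [thumb.w = logo.w]
3. logo.y = 189  [logo.top = thumb.bottom + 20]
4. logo.h = 42  [panel.bottom = logo.bottom]

logo = (x=103, y=189, w=188, h=42)
violated soft preferences: 16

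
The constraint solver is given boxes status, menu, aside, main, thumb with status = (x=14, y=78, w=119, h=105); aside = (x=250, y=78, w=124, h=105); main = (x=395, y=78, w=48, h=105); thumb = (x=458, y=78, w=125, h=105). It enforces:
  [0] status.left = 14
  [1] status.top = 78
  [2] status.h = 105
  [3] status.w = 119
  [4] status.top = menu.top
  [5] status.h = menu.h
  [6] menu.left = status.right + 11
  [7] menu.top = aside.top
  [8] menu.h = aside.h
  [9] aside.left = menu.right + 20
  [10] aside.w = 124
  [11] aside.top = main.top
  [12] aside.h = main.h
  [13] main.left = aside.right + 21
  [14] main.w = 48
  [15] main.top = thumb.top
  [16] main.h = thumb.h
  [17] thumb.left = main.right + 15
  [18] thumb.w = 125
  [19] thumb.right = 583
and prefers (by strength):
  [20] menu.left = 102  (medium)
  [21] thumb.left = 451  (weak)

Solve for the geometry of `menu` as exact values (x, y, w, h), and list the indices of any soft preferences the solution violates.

menu = (x=144, y=78, w=86, h=105)
violated soft preferences: 20, 21

1. menu.y = 78  [status.top = menu.top]
2. menu.h = 105  [status.h = menu.h]
3. menu.x = 144  [menu.left = status.right + 11]
4. menu.w = 86  [aside.left = menu.right + 20]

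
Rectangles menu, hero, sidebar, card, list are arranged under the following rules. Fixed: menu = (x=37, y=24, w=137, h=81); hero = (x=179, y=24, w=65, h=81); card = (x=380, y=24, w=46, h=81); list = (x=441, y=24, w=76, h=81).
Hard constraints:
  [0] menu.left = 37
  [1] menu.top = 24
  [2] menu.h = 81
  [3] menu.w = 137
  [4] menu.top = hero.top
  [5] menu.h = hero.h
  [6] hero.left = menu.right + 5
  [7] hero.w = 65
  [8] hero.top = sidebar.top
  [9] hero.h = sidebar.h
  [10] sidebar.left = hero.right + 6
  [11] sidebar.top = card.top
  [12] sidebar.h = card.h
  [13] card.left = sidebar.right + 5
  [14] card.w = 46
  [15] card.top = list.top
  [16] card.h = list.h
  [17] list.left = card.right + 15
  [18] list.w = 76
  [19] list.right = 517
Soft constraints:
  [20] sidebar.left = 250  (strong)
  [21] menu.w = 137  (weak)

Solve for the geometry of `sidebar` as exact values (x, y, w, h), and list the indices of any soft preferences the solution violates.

sidebar = (x=250, y=24, w=125, h=81)
violated soft preferences: none

1. sidebar.y = 24  [hero.top = sidebar.top]
2. sidebar.h = 81  [hero.h = sidebar.h]
3. sidebar.x = 250  [sidebar.left = hero.right + 6]
4. sidebar.w = 125  [card.left = sidebar.right + 5]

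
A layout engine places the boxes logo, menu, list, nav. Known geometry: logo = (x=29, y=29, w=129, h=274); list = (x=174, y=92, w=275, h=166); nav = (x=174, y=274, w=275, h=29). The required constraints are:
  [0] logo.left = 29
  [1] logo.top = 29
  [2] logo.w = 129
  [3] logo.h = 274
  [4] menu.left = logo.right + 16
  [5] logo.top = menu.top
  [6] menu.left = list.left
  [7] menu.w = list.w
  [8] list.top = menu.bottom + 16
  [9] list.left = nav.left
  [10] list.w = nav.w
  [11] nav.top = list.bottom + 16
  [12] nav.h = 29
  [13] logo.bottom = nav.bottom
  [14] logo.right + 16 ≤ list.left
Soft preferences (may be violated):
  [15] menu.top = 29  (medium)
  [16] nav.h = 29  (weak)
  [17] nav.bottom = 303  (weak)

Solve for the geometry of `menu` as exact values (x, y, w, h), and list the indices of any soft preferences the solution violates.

menu = (x=174, y=29, w=275, h=47)
violated soft preferences: none

1. menu.x = 174  [menu.left = logo.right + 16]
2. menu.y = 29  [logo.top = menu.top]
3. menu.w = 275  [menu.w = list.w]
4. menu.h = 47  [list.top = menu.bottom + 16]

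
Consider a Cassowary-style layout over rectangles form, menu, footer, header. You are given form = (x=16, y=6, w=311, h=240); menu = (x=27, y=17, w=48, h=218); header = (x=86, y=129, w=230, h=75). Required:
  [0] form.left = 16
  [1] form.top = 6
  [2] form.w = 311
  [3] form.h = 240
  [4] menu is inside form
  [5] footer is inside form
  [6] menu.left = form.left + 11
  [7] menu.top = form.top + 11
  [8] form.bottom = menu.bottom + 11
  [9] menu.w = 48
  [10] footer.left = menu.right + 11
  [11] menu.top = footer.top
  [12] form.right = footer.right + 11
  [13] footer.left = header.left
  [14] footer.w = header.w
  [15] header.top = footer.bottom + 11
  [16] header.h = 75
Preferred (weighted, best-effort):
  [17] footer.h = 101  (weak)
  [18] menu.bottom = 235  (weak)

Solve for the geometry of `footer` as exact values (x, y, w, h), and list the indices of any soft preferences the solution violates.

1. footer.x = 86  [footer.left = menu.right + 11]
2. footer.y = 17  [menu.top = footer.top]
3. footer.w = 230  [form.right = footer.right + 11]
4. footer.h = 101  [header.top = footer.bottom + 11]

footer = (x=86, y=17, w=230, h=101)
violated soft preferences: none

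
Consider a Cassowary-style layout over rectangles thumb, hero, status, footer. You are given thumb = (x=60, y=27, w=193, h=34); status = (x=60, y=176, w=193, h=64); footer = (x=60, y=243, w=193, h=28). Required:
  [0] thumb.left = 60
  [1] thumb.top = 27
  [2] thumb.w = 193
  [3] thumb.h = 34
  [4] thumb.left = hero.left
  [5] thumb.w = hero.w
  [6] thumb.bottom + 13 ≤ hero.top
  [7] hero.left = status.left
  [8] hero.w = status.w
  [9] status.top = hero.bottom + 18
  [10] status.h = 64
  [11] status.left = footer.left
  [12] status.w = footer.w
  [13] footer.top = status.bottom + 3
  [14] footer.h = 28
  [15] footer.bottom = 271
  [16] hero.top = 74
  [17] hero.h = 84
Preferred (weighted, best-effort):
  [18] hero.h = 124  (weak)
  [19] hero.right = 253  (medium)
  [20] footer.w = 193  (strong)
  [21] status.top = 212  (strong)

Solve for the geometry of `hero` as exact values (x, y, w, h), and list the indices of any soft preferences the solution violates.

hero = (x=60, y=74, w=193, h=84)
violated soft preferences: 18, 21

1. hero.x = 60  [thumb.left = hero.left]
2. hero.w = 193  [thumb.w = hero.w]
3. hero.y = 74  [hero.top = 74]
4. hero.h = 84  [hero.h = 84]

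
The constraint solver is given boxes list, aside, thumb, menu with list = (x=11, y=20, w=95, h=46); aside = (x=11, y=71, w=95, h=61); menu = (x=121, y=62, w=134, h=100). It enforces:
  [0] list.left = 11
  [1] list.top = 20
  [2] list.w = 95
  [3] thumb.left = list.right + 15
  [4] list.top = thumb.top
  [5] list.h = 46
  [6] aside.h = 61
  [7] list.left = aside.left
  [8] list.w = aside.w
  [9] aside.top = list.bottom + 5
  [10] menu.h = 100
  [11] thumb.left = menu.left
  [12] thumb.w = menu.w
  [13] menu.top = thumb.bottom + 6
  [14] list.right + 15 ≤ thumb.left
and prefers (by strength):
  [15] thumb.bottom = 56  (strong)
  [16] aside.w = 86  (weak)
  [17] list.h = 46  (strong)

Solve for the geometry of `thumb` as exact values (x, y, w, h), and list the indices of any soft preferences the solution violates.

thumb = (x=121, y=20, w=134, h=36)
violated soft preferences: 16

1. thumb.x = 121  [thumb.left = list.right + 15]
2. thumb.y = 20  [list.top = thumb.top]
3. thumb.w = 134  [thumb.w = menu.w]
4. thumb.h = 36  [menu.top = thumb.bottom + 6]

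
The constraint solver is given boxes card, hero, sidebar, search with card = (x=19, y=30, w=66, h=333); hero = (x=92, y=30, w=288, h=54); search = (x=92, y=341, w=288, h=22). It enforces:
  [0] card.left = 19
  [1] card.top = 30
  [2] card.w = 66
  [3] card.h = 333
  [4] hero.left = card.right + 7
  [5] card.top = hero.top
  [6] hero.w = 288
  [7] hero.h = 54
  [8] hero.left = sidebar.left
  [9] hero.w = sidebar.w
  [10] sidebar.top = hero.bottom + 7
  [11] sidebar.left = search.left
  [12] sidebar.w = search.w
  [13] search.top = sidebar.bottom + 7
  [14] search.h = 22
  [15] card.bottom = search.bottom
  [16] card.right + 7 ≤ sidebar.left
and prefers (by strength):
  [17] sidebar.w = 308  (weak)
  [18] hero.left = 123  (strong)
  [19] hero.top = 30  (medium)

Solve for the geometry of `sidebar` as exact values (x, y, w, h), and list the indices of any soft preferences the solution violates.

1. sidebar.x = 92  [hero.left = sidebar.left]
2. sidebar.w = 288  [hero.w = sidebar.w]
3. sidebar.y = 91  [sidebar.top = hero.bottom + 7]
4. sidebar.h = 243  [search.top = sidebar.bottom + 7]

sidebar = (x=92, y=91, w=288, h=243)
violated soft preferences: 17, 18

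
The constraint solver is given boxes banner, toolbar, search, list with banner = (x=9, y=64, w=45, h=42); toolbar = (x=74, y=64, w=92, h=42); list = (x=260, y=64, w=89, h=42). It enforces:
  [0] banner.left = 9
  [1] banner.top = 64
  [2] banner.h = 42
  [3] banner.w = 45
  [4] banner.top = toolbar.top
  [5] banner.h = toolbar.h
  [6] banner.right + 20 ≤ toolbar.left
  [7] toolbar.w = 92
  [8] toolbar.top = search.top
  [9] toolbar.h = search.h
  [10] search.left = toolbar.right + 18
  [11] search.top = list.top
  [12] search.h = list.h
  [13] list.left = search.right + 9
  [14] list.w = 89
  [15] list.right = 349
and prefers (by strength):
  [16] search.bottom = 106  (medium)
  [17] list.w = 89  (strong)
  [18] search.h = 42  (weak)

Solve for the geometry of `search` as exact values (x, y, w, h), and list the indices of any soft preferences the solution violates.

search = (x=184, y=64, w=67, h=42)
violated soft preferences: none

1. search.y = 64  [toolbar.top = search.top]
2. search.h = 42  [toolbar.h = search.h]
3. search.x = 184  [search.left = toolbar.right + 18]
4. search.w = 67  [list.left = search.right + 9]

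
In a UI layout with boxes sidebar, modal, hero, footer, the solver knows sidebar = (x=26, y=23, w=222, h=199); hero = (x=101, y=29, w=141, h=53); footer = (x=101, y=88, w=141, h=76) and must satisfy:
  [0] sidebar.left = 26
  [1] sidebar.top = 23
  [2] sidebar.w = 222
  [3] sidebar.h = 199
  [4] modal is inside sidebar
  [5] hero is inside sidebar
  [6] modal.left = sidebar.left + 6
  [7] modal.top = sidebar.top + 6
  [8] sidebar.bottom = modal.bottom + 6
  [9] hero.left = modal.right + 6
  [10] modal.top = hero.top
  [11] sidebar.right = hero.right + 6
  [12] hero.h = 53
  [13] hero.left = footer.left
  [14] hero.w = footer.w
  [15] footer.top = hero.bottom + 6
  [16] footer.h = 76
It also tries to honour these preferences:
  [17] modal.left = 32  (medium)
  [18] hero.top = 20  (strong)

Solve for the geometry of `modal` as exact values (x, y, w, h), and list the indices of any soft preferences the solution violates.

1. modal.x = 32  [modal.left = sidebar.left + 6]
2. modal.y = 29  [modal.top = sidebar.top + 6]
3. modal.h = 187  [sidebar.bottom = modal.bottom + 6]
4. modal.w = 63  [hero.left = modal.right + 6]

modal = (x=32, y=29, w=63, h=187)
violated soft preferences: 18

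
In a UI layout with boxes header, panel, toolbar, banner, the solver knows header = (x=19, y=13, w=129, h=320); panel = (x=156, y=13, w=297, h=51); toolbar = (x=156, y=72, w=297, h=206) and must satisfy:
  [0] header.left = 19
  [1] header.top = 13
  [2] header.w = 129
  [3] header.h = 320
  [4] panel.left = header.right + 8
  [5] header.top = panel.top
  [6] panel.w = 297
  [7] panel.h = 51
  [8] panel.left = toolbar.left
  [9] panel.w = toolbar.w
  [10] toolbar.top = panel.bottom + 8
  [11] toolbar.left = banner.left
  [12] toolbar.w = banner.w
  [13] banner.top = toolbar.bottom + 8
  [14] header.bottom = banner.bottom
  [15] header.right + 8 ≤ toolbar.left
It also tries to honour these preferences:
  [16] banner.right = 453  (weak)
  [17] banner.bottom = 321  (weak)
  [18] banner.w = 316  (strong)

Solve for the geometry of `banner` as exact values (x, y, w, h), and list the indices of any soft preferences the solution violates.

1. banner.x = 156  [toolbar.left = banner.left]
2. banner.w = 297  [toolbar.w = banner.w]
3. banner.y = 286  [banner.top = toolbar.bottom + 8]
4. banner.h = 47  [header.bottom = banner.bottom]

banner = (x=156, y=286, w=297, h=47)
violated soft preferences: 17, 18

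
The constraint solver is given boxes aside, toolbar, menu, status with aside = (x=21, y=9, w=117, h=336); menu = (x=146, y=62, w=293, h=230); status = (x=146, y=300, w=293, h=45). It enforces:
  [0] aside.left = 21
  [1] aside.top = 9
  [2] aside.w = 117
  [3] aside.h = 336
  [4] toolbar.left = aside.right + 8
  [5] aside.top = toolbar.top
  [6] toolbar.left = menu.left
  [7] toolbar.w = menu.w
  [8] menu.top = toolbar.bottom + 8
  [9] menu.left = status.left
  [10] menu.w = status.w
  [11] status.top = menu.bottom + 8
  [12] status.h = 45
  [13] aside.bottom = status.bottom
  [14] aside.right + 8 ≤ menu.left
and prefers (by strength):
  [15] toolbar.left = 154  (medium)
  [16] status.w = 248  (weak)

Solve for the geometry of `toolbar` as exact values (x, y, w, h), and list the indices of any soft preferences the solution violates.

1. toolbar.x = 146  [toolbar.left = aside.right + 8]
2. toolbar.y = 9  [aside.top = toolbar.top]
3. toolbar.w = 293  [toolbar.w = menu.w]
4. toolbar.h = 45  [menu.top = toolbar.bottom + 8]

toolbar = (x=146, y=9, w=293, h=45)
violated soft preferences: 15, 16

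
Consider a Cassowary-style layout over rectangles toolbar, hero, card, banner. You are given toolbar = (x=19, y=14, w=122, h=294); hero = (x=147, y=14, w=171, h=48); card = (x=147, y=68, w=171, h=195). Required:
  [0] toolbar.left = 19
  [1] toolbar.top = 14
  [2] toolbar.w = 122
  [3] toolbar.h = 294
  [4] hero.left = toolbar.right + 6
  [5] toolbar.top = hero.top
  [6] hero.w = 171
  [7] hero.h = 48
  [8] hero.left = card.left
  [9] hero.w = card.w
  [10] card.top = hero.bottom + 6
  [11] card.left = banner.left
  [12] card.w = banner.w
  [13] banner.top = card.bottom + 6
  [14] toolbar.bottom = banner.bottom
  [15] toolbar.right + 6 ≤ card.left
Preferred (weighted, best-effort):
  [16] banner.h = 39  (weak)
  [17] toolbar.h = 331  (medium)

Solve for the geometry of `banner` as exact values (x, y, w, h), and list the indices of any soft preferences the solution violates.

1. banner.x = 147  [card.left = banner.left]
2. banner.w = 171  [card.w = banner.w]
3. banner.y = 269  [banner.top = card.bottom + 6]
4. banner.h = 39  [toolbar.bottom = banner.bottom]

banner = (x=147, y=269, w=171, h=39)
violated soft preferences: 17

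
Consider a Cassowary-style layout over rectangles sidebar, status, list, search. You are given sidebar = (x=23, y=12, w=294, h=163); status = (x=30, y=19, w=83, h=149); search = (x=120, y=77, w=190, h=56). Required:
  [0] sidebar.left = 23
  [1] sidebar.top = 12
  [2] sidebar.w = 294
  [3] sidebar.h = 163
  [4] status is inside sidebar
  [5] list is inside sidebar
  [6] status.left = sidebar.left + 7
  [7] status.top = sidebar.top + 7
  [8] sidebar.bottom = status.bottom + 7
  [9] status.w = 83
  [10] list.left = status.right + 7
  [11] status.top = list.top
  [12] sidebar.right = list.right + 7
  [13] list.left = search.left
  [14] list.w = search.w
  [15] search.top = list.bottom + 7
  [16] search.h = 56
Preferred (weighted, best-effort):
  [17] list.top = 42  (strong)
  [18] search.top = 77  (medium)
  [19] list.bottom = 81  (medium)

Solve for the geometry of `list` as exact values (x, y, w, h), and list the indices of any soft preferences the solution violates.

list = (x=120, y=19, w=190, h=51)
violated soft preferences: 17, 19

1. list.x = 120  [list.left = status.right + 7]
2. list.y = 19  [status.top = list.top]
3. list.w = 190  [sidebar.right = list.right + 7]
4. list.h = 51  [search.top = list.bottom + 7]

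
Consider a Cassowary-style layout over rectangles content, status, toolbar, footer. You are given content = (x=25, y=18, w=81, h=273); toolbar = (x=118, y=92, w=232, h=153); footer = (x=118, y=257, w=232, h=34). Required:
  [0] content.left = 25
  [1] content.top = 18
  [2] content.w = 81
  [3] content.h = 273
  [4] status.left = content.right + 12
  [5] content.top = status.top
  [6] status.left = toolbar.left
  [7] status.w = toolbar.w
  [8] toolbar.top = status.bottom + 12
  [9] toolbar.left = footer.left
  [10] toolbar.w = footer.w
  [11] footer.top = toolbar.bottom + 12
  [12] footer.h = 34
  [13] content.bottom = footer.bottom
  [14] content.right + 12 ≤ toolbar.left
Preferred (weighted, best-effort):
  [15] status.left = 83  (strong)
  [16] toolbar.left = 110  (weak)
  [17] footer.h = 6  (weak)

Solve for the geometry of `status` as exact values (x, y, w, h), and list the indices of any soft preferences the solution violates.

status = (x=118, y=18, w=232, h=62)
violated soft preferences: 15, 16, 17

1. status.x = 118  [status.left = content.right + 12]
2. status.y = 18  [content.top = status.top]
3. status.w = 232  [status.w = toolbar.w]
4. status.h = 62  [toolbar.top = status.bottom + 12]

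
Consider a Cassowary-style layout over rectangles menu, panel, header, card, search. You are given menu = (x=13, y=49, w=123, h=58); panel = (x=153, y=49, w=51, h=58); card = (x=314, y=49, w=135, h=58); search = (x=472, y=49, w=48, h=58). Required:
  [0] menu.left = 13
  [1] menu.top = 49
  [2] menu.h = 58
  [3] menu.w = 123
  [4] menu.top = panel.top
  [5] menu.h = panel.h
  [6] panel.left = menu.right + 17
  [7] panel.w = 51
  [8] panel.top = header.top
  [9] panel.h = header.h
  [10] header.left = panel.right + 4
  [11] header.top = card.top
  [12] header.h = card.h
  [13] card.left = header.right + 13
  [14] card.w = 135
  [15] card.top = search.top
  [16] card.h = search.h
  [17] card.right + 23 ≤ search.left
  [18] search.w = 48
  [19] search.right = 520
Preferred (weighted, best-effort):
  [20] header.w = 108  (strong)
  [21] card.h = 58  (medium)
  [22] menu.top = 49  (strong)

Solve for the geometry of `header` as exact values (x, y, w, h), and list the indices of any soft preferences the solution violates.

header = (x=208, y=49, w=93, h=58)
violated soft preferences: 20

1. header.y = 49  [panel.top = header.top]
2. header.h = 58  [panel.h = header.h]
3. header.x = 208  [header.left = panel.right + 4]
4. header.w = 93  [card.left = header.right + 13]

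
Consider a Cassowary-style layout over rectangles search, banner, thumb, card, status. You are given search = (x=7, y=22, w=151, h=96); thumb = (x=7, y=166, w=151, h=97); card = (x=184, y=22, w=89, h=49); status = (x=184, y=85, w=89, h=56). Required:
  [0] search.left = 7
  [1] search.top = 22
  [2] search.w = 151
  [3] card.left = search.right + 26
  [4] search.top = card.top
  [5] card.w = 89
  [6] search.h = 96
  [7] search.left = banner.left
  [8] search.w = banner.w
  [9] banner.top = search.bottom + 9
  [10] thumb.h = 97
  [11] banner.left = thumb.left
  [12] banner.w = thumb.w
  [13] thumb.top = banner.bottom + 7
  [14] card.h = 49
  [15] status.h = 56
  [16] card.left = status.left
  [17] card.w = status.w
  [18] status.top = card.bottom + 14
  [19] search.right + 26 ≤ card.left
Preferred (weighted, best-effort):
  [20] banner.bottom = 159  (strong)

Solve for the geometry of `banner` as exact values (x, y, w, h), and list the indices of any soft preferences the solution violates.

1. banner.x = 7  [search.left = banner.left]
2. banner.w = 151  [search.w = banner.w]
3. banner.y = 127  [banner.top = search.bottom + 9]
4. banner.h = 32  [thumb.top = banner.bottom + 7]

banner = (x=7, y=127, w=151, h=32)
violated soft preferences: none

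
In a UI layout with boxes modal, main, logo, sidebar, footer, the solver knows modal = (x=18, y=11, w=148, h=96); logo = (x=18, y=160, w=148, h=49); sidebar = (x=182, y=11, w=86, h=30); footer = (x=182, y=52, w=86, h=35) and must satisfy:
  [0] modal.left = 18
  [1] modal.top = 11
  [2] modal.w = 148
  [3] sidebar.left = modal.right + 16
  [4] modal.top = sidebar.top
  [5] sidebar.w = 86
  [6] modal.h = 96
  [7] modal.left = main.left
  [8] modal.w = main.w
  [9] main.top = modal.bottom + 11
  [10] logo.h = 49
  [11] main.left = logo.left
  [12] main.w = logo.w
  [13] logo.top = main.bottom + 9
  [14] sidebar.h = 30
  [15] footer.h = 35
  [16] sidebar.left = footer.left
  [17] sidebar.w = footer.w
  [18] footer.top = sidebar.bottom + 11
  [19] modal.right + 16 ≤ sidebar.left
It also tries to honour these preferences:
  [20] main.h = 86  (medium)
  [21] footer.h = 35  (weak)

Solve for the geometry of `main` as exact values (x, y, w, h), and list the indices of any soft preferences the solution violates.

main = (x=18, y=118, w=148, h=33)
violated soft preferences: 20

1. main.x = 18  [modal.left = main.left]
2. main.w = 148  [modal.w = main.w]
3. main.y = 118  [main.top = modal.bottom + 11]
4. main.h = 33  [logo.top = main.bottom + 9]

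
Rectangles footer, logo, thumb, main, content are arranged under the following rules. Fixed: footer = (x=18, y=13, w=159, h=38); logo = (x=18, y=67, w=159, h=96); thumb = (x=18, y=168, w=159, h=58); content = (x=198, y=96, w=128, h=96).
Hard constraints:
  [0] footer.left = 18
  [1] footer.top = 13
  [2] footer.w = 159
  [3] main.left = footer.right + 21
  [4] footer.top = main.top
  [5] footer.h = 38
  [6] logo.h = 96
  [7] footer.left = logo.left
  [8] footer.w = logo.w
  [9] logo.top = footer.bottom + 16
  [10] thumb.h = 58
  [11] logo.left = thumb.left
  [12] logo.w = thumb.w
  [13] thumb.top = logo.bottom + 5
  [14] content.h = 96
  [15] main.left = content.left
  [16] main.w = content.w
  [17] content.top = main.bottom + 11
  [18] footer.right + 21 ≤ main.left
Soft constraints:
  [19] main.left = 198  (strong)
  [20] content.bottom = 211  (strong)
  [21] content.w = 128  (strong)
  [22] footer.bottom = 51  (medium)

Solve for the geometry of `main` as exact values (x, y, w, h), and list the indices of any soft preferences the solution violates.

1. main.x = 198  [main.left = footer.right + 21]
2. main.y = 13  [footer.top = main.top]
3. main.w = 128  [main.w = content.w]
4. main.h = 72  [content.top = main.bottom + 11]

main = (x=198, y=13, w=128, h=72)
violated soft preferences: 20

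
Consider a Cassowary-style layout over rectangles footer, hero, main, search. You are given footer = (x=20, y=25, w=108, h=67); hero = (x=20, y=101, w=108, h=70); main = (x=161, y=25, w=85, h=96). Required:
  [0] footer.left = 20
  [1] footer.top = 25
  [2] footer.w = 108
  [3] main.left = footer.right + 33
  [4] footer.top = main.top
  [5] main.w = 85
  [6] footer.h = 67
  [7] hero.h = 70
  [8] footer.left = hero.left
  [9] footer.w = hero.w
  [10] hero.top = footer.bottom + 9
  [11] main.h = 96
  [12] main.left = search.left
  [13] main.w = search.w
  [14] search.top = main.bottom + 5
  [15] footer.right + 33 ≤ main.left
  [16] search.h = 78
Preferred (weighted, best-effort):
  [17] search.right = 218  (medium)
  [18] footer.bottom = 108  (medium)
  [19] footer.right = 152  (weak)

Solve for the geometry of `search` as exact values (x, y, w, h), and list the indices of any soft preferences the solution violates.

1. search.x = 161  [main.left = search.left]
2. search.w = 85  [main.w = search.w]
3. search.y = 126  [search.top = main.bottom + 5]
4. search.h = 78  [search.h = 78]

search = (x=161, y=126, w=85, h=78)
violated soft preferences: 17, 18, 19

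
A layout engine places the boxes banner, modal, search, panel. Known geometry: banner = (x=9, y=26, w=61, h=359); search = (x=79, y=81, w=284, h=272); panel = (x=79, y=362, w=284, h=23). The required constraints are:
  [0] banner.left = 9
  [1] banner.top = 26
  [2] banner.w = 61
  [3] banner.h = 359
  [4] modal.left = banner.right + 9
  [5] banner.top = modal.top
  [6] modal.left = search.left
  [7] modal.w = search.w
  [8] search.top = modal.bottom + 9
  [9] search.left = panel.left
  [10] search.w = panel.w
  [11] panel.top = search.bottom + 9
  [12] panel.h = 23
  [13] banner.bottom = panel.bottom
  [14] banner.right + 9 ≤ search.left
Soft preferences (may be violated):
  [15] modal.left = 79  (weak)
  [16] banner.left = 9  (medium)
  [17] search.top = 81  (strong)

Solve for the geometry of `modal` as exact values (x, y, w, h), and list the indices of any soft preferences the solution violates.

modal = (x=79, y=26, w=284, h=46)
violated soft preferences: none

1. modal.x = 79  [modal.left = banner.right + 9]
2. modal.y = 26  [banner.top = modal.top]
3. modal.w = 284  [modal.w = search.w]
4. modal.h = 46  [search.top = modal.bottom + 9]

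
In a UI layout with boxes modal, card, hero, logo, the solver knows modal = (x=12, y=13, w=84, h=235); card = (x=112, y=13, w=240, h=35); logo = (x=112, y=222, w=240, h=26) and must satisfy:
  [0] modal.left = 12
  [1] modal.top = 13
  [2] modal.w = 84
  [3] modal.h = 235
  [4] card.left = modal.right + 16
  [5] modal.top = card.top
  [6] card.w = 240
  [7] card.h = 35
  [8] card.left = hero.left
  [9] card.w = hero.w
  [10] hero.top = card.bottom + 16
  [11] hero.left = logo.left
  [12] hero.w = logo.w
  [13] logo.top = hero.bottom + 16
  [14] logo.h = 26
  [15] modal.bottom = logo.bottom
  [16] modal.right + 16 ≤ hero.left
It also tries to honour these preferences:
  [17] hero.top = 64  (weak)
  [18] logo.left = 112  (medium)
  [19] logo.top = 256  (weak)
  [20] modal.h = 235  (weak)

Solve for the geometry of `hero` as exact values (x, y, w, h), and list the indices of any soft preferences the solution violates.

1. hero.x = 112  [card.left = hero.left]
2. hero.w = 240  [card.w = hero.w]
3. hero.y = 64  [hero.top = card.bottom + 16]
4. hero.h = 142  [logo.top = hero.bottom + 16]

hero = (x=112, y=64, w=240, h=142)
violated soft preferences: 19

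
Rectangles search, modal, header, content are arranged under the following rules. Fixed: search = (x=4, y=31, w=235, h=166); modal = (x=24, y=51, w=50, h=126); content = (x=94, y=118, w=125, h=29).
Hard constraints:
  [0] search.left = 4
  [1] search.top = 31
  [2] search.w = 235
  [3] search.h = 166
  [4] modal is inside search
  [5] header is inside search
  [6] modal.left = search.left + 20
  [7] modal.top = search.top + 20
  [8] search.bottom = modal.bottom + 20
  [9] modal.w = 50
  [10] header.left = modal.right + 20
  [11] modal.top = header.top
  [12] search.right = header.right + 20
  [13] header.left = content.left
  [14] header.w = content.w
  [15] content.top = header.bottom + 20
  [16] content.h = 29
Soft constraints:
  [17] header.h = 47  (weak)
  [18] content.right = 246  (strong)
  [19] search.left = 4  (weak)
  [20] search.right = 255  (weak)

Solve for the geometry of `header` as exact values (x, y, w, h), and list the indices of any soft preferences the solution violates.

header = (x=94, y=51, w=125, h=47)
violated soft preferences: 18, 20

1. header.x = 94  [header.left = modal.right + 20]
2. header.y = 51  [modal.top = header.top]
3. header.w = 125  [search.right = header.right + 20]
4. header.h = 47  [content.top = header.bottom + 20]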